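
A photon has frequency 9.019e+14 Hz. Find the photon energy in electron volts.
3.7300 eV

Using E = hf:

E = hf = (6.626×10⁻³⁴ J·s)(9.019e+14 Hz)
E = 3.7300 eV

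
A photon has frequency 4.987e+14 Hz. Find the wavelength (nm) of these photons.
601.15 nm

Using the wave equation: c = fλ

Solving for wavelength:
λ = c/f = (3×10⁸ m/s) / (4.987e+14 Hz)
λ = 601.15 nm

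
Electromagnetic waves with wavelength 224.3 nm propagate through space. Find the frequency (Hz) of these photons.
1.3366e+15 Hz

Using the wave equation: c = fλ

Solving for frequency:
f = c/λ = (3×10⁸ m/s) / (224.3×10⁻⁹ m)
f = 1.3366e+15 Hz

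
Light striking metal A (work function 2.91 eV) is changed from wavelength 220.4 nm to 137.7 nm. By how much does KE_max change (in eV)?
3.3785 eV

Using Einstein's equation: KE_max = hc/λ - φ

For λ₁ = 220.4 nm:
KE₁ = hc/λ₁ - φ = 5.6254 - 2.91 = 2.7154 eV

For λ₂ = 137.7 nm:
KE₂ = hc/λ₂ - φ = 9.0039 - 2.91 = 6.0939 eV

Change in KE:
ΔKE = KE₂ - KE₁ = 6.0939 - 2.7154 = 3.3785 eV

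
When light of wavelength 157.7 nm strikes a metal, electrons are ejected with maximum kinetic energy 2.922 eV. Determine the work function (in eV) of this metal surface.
4.94 eV

From Einstein's photoelectric equation: KE_max = hf - φ = hc/λ - φ

Rearranging for φ:
φ = hc/λ - KE_max

Calculate photon energy:
E_photon = hc/λ = 7.8620 eV

Therefore:
φ = 7.8620 - 2.922 = 4.94 eV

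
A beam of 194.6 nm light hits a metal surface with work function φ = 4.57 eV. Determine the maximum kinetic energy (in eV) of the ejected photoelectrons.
1.8012 eV

Using Einstein's photoelectric equation: KE_max = hf - φ = hc/λ - φ

First, calculate the photon energy:
E_photon = hc/λ = (6.626×10⁻³⁴ J·s)(3×10⁸ m/s) / (194.6×10⁻⁹ m)
E_photon = 6.3712 eV

Then, the maximum kinetic energy:
KE_max = E_photon - φ = 6.3712 eV - 4.57 eV = 1.8012 eV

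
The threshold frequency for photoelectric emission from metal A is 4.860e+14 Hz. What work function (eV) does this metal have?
2.01 eV

At the threshold frequency, photon energy equals work function:
φ = hf₀

Calculating:
φ = (6.626×10⁻³⁴ J·s)(4.860e+14 Hz)
φ = 2.01 eV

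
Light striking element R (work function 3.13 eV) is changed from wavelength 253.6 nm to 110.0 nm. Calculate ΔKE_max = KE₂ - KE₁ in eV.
6.3823 eV

Using Einstein's equation: KE_max = hc/λ - φ

For λ₁ = 253.6 nm:
KE₁ = hc/λ₁ - φ = 4.8890 - 3.13 = 1.7590 eV

For λ₂ = 110.0 nm:
KE₂ = hc/λ₂ - φ = 11.2713 - 3.13 = 8.1413 eV

Change in KE:
ΔKE = KE₂ - KE₁ = 8.1413 - 1.7590 = 6.3823 eV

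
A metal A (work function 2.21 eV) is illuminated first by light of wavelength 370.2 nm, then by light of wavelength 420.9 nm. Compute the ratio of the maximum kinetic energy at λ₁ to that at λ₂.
1.5484

Using Einstein's equation: KE_max = hc/λ - φ

For λ₁ = 370.2 nm:
E₁ = hc/λ₁ = 3.3491 eV
KE₁ = E₁ - φ = 3.3491 - 2.21 = 1.1391 eV

For λ₂ = 420.9 nm:
E₂ = hc/λ₂ = 2.9457 eV
KE₂ = E₂ - φ = 2.9457 - 2.21 = 0.7357 eV

Ratio: KE₁/KE₂ = 1.1391/0.7357 = 1.5484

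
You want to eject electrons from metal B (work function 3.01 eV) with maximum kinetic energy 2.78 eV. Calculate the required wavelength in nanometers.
214.14 nm

From Einstein's equation: KE_max = hc/λ - φ

Rearranging for λ:
hc/λ = KE_max + φ
λ = hc/(KE_max + φ)

Required photon energy:
E_photon = KE_max + φ = 2.78 + 3.01 = 5.79 eV

Required wavelength:
λ = hc/E_photon = (6.626×10⁻³⁴)(3×10⁸) / (5.79 × 1.602×10⁻¹⁹)
λ = 214.14 nm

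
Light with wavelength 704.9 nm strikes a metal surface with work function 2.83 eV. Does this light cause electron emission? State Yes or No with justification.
No

For photoemission, the photon energy must exceed the work function.

Photon energy: E = hc/λ = 1.7589 eV
Work function: φ = 2.83 eV

Since E_photon (1.7589 eV) < φ (2.83 eV), photoemission will NOT occur.
The threshold wavelength is λ₀ = hc/φ = 438.1 nm.
Since 704.9 nm > 438.1 nm, the photons lack sufficient energy.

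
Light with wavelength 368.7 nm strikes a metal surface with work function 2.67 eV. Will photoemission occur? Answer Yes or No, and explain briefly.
Yes

For photoemission, the photon energy must exceed the work function.

Photon energy: E = hc/λ = 3.3627 eV
Work function: φ = 2.67 eV

Since E_photon (3.3627 eV) > φ (2.67 eV), photoemission WILL occur.
The threshold wavelength is λ₀ = hc/φ = 464.4 nm.
Since 368.7 nm < 464.4 nm, the light has sufficient energy.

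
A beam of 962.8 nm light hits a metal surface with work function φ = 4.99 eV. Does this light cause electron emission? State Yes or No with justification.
No

For photoemission, the photon energy must exceed the work function.

Photon energy: E = hc/λ = 1.2877 eV
Work function: φ = 4.99 eV

Since E_photon (1.2877 eV) < φ (4.99 eV), photoemission will NOT occur.
The threshold wavelength is λ₀ = hc/φ = 248.5 nm.
Since 962.8 nm > 248.5 nm, the photons lack sufficient energy.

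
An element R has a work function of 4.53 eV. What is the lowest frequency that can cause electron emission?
1.0953e+15 Hz

The threshold frequency is when the photon energy equals the work function:
hf₀ = φ

Solving for f₀:
f₀ = φ/h = (4.53 eV × 1.602×10⁻¹⁹ J/eV) / (6.626×10⁻³⁴ J·s)
f₀ = 1.0953e+15 Hz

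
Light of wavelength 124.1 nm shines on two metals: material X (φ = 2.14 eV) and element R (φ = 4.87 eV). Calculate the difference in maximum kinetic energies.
2.7300 eV

Using KE_max = hc/λ - φ for each metal:

Photon energy: E = hc/λ = 9.9907 eV

For material X (φ₁ = 2.14 eV):
KE₁ = E - φ₁ = 9.9907 - 2.14 = 7.8507 eV

For element R (φ₂ = 4.87 eV):
KE₂ = E - φ₂ = 9.9907 - 4.87 = 5.1207 eV

Difference:
ΔKE = KE₁ - KE₂ = 7.8507 - 5.1207 = 2.7300 eV

Note: The difference equals the difference in work functions: 4.87 - 2.14 = 2.73 eV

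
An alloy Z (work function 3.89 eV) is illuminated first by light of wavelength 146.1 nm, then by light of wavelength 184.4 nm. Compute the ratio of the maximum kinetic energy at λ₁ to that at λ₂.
1.6220

Using Einstein's equation: KE_max = hc/λ - φ

For λ₁ = 146.1 nm:
E₁ = hc/λ₁ = 8.4863 eV
KE₁ = E₁ - φ = 8.4863 - 3.89 = 4.5963 eV

For λ₂ = 184.4 nm:
E₂ = hc/λ₂ = 6.7237 eV
KE₂ = E₂ - φ = 6.7237 - 3.89 = 2.8337 eV

Ratio: KE₁/KE₂ = 4.5963/2.8337 = 1.6220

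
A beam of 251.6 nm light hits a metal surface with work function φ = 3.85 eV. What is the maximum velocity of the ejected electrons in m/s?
6.1574e+05 m/s

First, find the maximum kinetic energy:
E_photon = hc/λ = 4.9278 eV
KE_max = E_photon - φ = 4.9278 - 3.85 = 1.0778 eV

Convert to Joules: KE_max = 1.0778 × 1.602×10⁻¹⁹ J = 1.7269e-19 J

Then use KE = ½mv² to find velocity:
v = √(2·KE/m) = √(2 × 1.7269e-19 J / 9.109e-31 kg)
v = 6.1574e+05 m/s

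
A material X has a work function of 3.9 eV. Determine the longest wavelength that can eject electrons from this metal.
317.91 nm

The threshold wavelength is when the photon energy equals the work function:
hc/λ₀ = φ

Solving for λ₀:
λ₀ = hc/φ = (6.626×10⁻³⁴ J·s)(3×10⁸ m/s) / (3.9 eV × 1.602×10⁻¹⁹ J/eV)
λ₀ = 317.91 nm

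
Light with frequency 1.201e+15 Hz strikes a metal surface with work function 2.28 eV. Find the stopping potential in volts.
2.6869 V

The stopping potential V_s satisfies: eV_s = KE_max

First, find KE_max using Einstein's equation:
E_photon = hf = (6.626×10⁻³⁴ J·s)(1.201e+15 Hz) = 4.9669 eV
KE_max = E_photon - φ = 4.9669 - 2.28 = 2.6869 eV

Since eV_s = KE_max:
V_s = KE_max/e = 2.6869 V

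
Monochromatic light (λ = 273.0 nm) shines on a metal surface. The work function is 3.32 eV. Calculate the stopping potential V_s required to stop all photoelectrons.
1.2215 V

The stopping potential V_s satisfies: eV_s = KE_max

First, find KE_max using Einstein's equation:
E_photon = hc/λ = 4.5415 eV
KE_max = E_photon - φ = 4.5415 - 3.32 = 1.2215 eV

Since eV_s = KE_max:
V_s = KE_max/e = 1.2215 V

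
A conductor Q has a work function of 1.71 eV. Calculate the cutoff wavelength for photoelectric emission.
725.05 nm

The threshold wavelength is when the photon energy equals the work function:
hc/λ₀ = φ

Solving for λ₀:
λ₀ = hc/φ = (6.626×10⁻³⁴ J·s)(3×10⁸ m/s) / (1.71 eV × 1.602×10⁻¹⁹ J/eV)
λ₀ = 725.05 nm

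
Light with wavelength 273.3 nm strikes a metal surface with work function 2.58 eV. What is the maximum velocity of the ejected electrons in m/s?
8.2961e+05 m/s

First, find the maximum kinetic energy:
E_photon = hc/λ = 4.5366 eV
KE_max = E_photon - φ = 4.5366 - 2.58 = 1.9566 eV

Convert to Joules: KE_max = 1.9566 × 1.602×10⁻¹⁹ J = 3.1348e-19 J

Then use KE = ½mv² to find velocity:
v = √(2·KE/m) = √(2 × 3.1348e-19 J / 9.109e-31 kg)
v = 8.2961e+05 m/s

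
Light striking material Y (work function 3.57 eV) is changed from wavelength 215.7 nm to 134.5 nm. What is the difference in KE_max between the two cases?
3.4702 eV

Using Einstein's equation: KE_max = hc/λ - φ

For λ₁ = 215.7 nm:
KE₁ = hc/λ₁ - φ = 5.7480 - 3.57 = 2.1780 eV

For λ₂ = 134.5 nm:
KE₂ = hc/λ₂ - φ = 9.2182 - 3.57 = 5.6482 eV

Change in KE:
ΔKE = KE₂ - KE₁ = 5.6482 - 2.1780 = 3.4702 eV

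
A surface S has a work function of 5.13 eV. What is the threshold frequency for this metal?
1.2404e+15 Hz

The threshold frequency is when the photon energy equals the work function:
hf₀ = φ

Solving for f₀:
f₀ = φ/h = (5.13 eV × 1.602×10⁻¹⁹ J/eV) / (6.626×10⁻³⁴ J·s)
f₀ = 1.2404e+15 Hz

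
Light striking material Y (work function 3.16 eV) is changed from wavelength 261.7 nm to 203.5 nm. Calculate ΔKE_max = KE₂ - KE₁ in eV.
1.3549 eV

Using Einstein's equation: KE_max = hc/λ - φ

For λ₁ = 261.7 nm:
KE₁ = hc/λ₁ - φ = 4.7376 - 3.16 = 1.5776 eV

For λ₂ = 203.5 nm:
KE₂ = hc/λ₂ - φ = 6.0926 - 3.16 = 2.9326 eV

Change in KE:
ΔKE = KE₂ - KE₁ = 2.9326 - 1.5776 = 1.3549 eV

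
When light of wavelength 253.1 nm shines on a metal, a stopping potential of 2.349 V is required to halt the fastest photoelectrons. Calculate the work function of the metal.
2.55 eV

The stopping potential gives the maximum kinetic energy: KE_max = eV_s = 2.349 eV

From Einstein's photoelectric equation: KE_max = hc/λ - φ
Rearranging: φ = hc/λ - KE_max

Calculate photon energy:
E_photon = hc/λ = (6.626×10⁻³⁴ J·s)(3×10⁸ m/s) / (253.1×10⁻⁹ m) = 4.8986 eV

Therefore:
φ = 4.8986 - 2.349 = 2.55 eV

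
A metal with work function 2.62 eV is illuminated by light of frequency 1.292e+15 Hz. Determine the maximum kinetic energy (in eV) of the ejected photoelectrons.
2.7233 eV

Using Einstein's photoelectric equation: KE_max = hf - φ

First, calculate the photon energy:
E_photon = hf = (6.626×10⁻³⁴ J·s)(1.292e+15 Hz)
E_photon = 5.3433 eV

Then, the maximum kinetic energy:
KE_max = E_photon - φ = 5.3433 eV - 2.62 eV = 2.7233 eV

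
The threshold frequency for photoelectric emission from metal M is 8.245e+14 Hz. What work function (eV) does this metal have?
3.41 eV

At the threshold frequency, photon energy equals work function:
φ = hf₀

Calculating:
φ = (6.626×10⁻³⁴ J·s)(8.245e+14 Hz)
φ = 3.41 eV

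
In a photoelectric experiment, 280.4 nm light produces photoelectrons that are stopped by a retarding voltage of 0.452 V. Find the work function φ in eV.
3.97 eV

The stopping potential gives the maximum kinetic energy: KE_max = eV_s = 0.452 eV

From Einstein's photoelectric equation: KE_max = hc/λ - φ
Rearranging: φ = hc/λ - KE_max

Calculate photon energy:
E_photon = hc/λ = (6.626×10⁻³⁴ J·s)(3×10⁸ m/s) / (280.4×10⁻⁹ m) = 4.4217 eV

Therefore:
φ = 4.4217 - 0.452 = 3.97 eV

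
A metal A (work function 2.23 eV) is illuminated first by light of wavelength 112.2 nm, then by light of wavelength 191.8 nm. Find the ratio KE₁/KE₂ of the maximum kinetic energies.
2.0831

Using Einstein's equation: KE_max = hc/λ - φ

For λ₁ = 112.2 nm:
E₁ = hc/λ₁ = 11.0503 eV
KE₁ = E₁ - φ = 11.0503 - 2.23 = 8.8203 eV

For λ₂ = 191.8 nm:
E₂ = hc/λ₂ = 6.4642 eV
KE₂ = E₂ - φ = 6.4642 - 2.23 = 4.2342 eV

Ratio: KE₁/KE₂ = 8.8203/4.2342 = 2.0831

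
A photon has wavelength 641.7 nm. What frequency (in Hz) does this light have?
4.6718e+14 Hz

Using the wave equation: c = fλ

Solving for frequency:
f = c/λ = (3×10⁸ m/s) / (641.7×10⁻⁹ m)
f = 4.6718e+14 Hz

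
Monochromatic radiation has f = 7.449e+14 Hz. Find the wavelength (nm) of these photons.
402.46 nm

Using the wave equation: c = fλ

Solving for wavelength:
λ = c/f = (3×10⁸ m/s) / (7.449e+14 Hz)
λ = 402.46 nm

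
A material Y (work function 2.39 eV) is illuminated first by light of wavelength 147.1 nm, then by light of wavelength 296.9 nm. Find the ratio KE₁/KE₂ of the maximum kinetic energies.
3.3811

Using Einstein's equation: KE_max = hc/λ - φ

For λ₁ = 147.1 nm:
E₁ = hc/λ₁ = 8.4286 eV
KE₁ = E₁ - φ = 8.4286 - 2.39 = 6.0386 eV

For λ₂ = 296.9 nm:
E₂ = hc/λ₂ = 4.1760 eV
KE₂ = E₂ - φ = 4.1760 - 2.39 = 1.7860 eV

Ratio: KE₁/KE₂ = 6.0386/1.7860 = 3.3811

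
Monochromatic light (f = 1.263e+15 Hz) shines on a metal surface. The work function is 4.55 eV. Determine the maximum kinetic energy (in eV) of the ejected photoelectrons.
0.6733 eV

Using Einstein's photoelectric equation: KE_max = hf - φ

First, calculate the photon energy:
E_photon = hf = (6.626×10⁻³⁴ J·s)(1.263e+15 Hz)
E_photon = 5.2233 eV

Then, the maximum kinetic energy:
KE_max = E_photon - φ = 5.2233 eV - 4.55 eV = 0.6733 eV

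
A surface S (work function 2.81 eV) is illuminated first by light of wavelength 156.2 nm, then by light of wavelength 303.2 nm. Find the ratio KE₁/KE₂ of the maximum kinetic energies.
4.0084

Using Einstein's equation: KE_max = hc/λ - φ

For λ₁ = 156.2 nm:
E₁ = hc/λ₁ = 7.9375 eV
KE₁ = E₁ - φ = 7.9375 - 2.81 = 5.1275 eV

For λ₂ = 303.2 nm:
E₂ = hc/λ₂ = 4.0892 eV
KE₂ = E₂ - φ = 4.0892 - 2.81 = 1.2792 eV

Ratio: KE₁/KE₂ = 5.1275/1.2792 = 4.0084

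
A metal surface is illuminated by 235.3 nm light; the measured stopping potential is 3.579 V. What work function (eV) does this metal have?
1.69 eV

The stopping potential gives the maximum kinetic energy: KE_max = eV_s = 3.579 eV

From Einstein's photoelectric equation: KE_max = hc/λ - φ
Rearranging: φ = hc/λ - KE_max

Calculate photon energy:
E_photon = hc/λ = (6.626×10⁻³⁴ J·s)(3×10⁸ m/s) / (235.3×10⁻⁹ m) = 5.2692 eV

Therefore:
φ = 5.2692 - 3.579 = 1.69 eV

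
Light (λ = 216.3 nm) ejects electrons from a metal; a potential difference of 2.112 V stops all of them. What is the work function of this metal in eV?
3.62 eV

The stopping potential gives the maximum kinetic energy: KE_max = eV_s = 2.112 eV

From Einstein's photoelectric equation: KE_max = hc/λ - φ
Rearranging: φ = hc/λ - KE_max

Calculate photon energy:
E_photon = hc/λ = (6.626×10⁻³⁴ J·s)(3×10⁸ m/s) / (216.3×10⁻⁹ m) = 5.7320 eV

Therefore:
φ = 5.7320 - 2.112 = 3.62 eV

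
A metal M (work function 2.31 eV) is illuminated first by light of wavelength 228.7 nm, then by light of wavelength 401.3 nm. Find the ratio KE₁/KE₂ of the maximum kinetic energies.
3.9910

Using Einstein's equation: KE_max = hc/λ - φ

For λ₁ = 228.7 nm:
E₁ = hc/λ₁ = 5.4213 eV
KE₁ = E₁ - φ = 5.4213 - 2.31 = 3.1113 eV

For λ₂ = 401.3 nm:
E₂ = hc/λ₂ = 3.0896 eV
KE₂ = E₂ - φ = 3.0896 - 2.31 = 0.7796 eV

Ratio: KE₁/KE₂ = 3.1113/0.7796 = 3.9910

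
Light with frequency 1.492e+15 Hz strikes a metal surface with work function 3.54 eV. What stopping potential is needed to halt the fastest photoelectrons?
2.6304 V

The stopping potential V_s satisfies: eV_s = KE_max

First, find KE_max using Einstein's equation:
E_photon = hf = (6.626×10⁻³⁴ J·s)(1.492e+15 Hz) = 6.1704 eV
KE_max = E_photon - φ = 6.1704 - 3.54 = 2.6304 eV

Since eV_s = KE_max:
V_s = KE_max/e = 2.6304 V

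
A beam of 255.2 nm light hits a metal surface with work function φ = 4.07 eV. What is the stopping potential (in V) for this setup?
0.7883 V

The stopping potential V_s satisfies: eV_s = KE_max

First, find KE_max using Einstein's equation:
E_photon = hc/λ = 4.8583 eV
KE_max = E_photon - φ = 4.8583 - 4.07 = 0.7883 eV

Since eV_s = KE_max:
V_s = KE_max/e = 0.7883 V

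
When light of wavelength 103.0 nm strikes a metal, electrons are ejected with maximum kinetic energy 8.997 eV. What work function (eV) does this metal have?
3.04 eV

From Einstein's photoelectric equation: KE_max = hf - φ = hc/λ - φ

Rearranging for φ:
φ = hc/λ - KE_max

Calculate photon energy:
E_photon = hc/λ = 12.0373 eV

Therefore:
φ = 12.0373 - 8.997 = 3.04 eV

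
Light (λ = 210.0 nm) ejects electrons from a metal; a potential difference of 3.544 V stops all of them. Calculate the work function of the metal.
2.36 eV

The stopping potential gives the maximum kinetic energy: KE_max = eV_s = 3.544 eV

From Einstein's photoelectric equation: KE_max = hc/λ - φ
Rearranging: φ = hc/λ - KE_max

Calculate photon energy:
E_photon = hc/λ = (6.626×10⁻³⁴ J·s)(3×10⁸ m/s) / (210.0×10⁻⁹ m) = 5.9040 eV

Therefore:
φ = 5.9040 - 3.544 = 2.36 eV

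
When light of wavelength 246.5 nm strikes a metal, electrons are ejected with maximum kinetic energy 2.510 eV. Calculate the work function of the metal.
2.52 eV

From Einstein's photoelectric equation: KE_max = hf - φ = hc/λ - φ

Rearranging for φ:
φ = hc/λ - KE_max

Calculate photon energy:
E_photon = hc/λ = 5.0298 eV

Therefore:
φ = 5.0298 - 2.510 = 2.52 eV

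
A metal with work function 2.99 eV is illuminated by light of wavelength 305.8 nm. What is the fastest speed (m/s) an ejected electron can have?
6.1190e+05 m/s

First, find the maximum kinetic energy:
E_photon = hc/λ = 4.0544 eV
KE_max = E_photon - φ = 4.0544 - 2.99 = 1.0644 eV

Convert to Joules: KE_max = 1.0644 × 1.602×10⁻¹⁹ J = 1.7054e-19 J

Then use KE = ½mv² to find velocity:
v = √(2·KE/m) = √(2 × 1.7054e-19 J / 9.109e-31 kg)
v = 6.1190e+05 m/s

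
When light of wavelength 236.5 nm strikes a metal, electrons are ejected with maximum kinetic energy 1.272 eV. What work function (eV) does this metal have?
3.97 eV

From Einstein's photoelectric equation: KE_max = hf - φ = hc/λ - φ

Rearranging for φ:
φ = hc/λ - KE_max

Calculate photon energy:
E_photon = hc/λ = 5.2425 eV

Therefore:
φ = 5.2425 - 1.272 = 3.97 eV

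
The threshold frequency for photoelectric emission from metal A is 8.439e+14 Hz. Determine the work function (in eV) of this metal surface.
3.49 eV

At the threshold frequency, photon energy equals work function:
φ = hf₀

Calculating:
φ = (6.626×10⁻³⁴ J·s)(8.439e+14 Hz)
φ = 3.49 eV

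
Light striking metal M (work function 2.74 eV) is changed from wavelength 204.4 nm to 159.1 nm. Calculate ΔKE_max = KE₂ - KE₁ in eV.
1.7271 eV

Using Einstein's equation: KE_max = hc/λ - φ

For λ₁ = 204.4 nm:
KE₁ = hc/λ₁ - φ = 6.0658 - 2.74 = 3.3258 eV

For λ₂ = 159.1 nm:
KE₂ = hc/λ₂ - φ = 7.7928 - 2.74 = 5.0528 eV

Change in KE:
ΔKE = KE₂ - KE₁ = 5.0528 - 3.3258 = 1.7271 eV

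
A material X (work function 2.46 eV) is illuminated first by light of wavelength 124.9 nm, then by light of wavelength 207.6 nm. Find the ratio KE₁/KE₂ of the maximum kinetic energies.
2.1259

Using Einstein's equation: KE_max = hc/λ - φ

For λ₁ = 124.9 nm:
E₁ = hc/λ₁ = 9.9267 eV
KE₁ = E₁ - φ = 9.9267 - 2.46 = 7.4667 eV

For λ₂ = 207.6 nm:
E₂ = hc/λ₂ = 5.9723 eV
KE₂ = E₂ - φ = 5.9723 - 2.46 = 3.5123 eV

Ratio: KE₁/KE₂ = 7.4667/3.5123 = 2.1259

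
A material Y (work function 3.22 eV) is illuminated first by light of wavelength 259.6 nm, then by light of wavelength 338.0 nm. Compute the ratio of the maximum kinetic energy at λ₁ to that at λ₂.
3.4718

Using Einstein's equation: KE_max = hc/λ - φ

For λ₁ = 259.6 nm:
E₁ = hc/λ₁ = 4.7760 eV
KE₁ = E₁ - φ = 4.7760 - 3.22 = 1.5560 eV

For λ₂ = 338.0 nm:
E₂ = hc/λ₂ = 3.6682 eV
KE₂ = E₂ - φ = 3.6682 - 3.22 = 0.4482 eV

Ratio: KE₁/KE₂ = 1.5560/0.4482 = 3.4718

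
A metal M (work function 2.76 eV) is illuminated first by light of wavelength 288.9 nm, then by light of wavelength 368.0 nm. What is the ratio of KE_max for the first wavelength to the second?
2.5144

Using Einstein's equation: KE_max = hc/λ - φ

For λ₁ = 288.9 nm:
E₁ = hc/λ₁ = 4.2916 eV
KE₁ = E₁ - φ = 4.2916 - 2.76 = 1.5316 eV

For λ₂ = 368.0 nm:
E₂ = hc/λ₂ = 3.3691 eV
KE₂ = E₂ - φ = 3.3691 - 2.76 = 0.6091 eV

Ratio: KE₁/KE₂ = 1.5316/0.6091 = 2.5144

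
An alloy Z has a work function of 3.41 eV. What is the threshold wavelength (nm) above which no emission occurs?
363.59 nm

The threshold wavelength is when the photon energy equals the work function:
hc/λ₀ = φ

Solving for λ₀:
λ₀ = hc/φ = (6.626×10⁻³⁴ J·s)(3×10⁸ m/s) / (3.41 eV × 1.602×10⁻¹⁹ J/eV)
λ₀ = 363.59 nm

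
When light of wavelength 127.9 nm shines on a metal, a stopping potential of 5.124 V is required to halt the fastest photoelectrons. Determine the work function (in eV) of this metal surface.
4.57 eV

The stopping potential gives the maximum kinetic energy: KE_max = eV_s = 5.124 eV

From Einstein's photoelectric equation: KE_max = hc/λ - φ
Rearranging: φ = hc/λ - KE_max

Calculate photon energy:
E_photon = hc/λ = (6.626×10⁻³⁴ J·s)(3×10⁸ m/s) / (127.9×10⁻⁹ m) = 9.6938 eV

Therefore:
φ = 9.6938 - 5.124 = 4.57 eV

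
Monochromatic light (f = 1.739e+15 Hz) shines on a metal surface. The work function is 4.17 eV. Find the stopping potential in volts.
3.0219 V

The stopping potential V_s satisfies: eV_s = KE_max

First, find KE_max using Einstein's equation:
E_photon = hf = (6.626×10⁻³⁴ J·s)(1.739e+15 Hz) = 7.1919 eV
KE_max = E_photon - φ = 7.1919 - 4.17 = 3.0219 eV

Since eV_s = KE_max:
V_s = KE_max/e = 3.0219 V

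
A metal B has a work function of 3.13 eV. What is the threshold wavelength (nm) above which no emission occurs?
396.12 nm

The threshold wavelength is when the photon energy equals the work function:
hc/λ₀ = φ

Solving for λ₀:
λ₀ = hc/φ = (6.626×10⁻³⁴ J·s)(3×10⁸ m/s) / (3.13 eV × 1.602×10⁻¹⁹ J/eV)
λ₀ = 396.12 nm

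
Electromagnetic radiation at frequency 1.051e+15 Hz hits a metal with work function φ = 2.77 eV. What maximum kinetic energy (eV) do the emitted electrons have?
1.5766 eV

Using Einstein's photoelectric equation: KE_max = hf - φ

First, calculate the photon energy:
E_photon = hf = (6.626×10⁻³⁴ J·s)(1.051e+15 Hz)
E_photon = 4.3466 eV

Then, the maximum kinetic energy:
KE_max = E_photon - φ = 4.3466 eV - 2.77 eV = 1.5766 eV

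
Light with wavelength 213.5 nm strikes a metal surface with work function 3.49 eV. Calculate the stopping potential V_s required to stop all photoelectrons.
2.3172 V

The stopping potential V_s satisfies: eV_s = KE_max

First, find KE_max using Einstein's equation:
E_photon = hc/λ = 5.8072 eV
KE_max = E_photon - φ = 5.8072 - 3.49 = 2.3172 eV

Since eV_s = KE_max:
V_s = KE_max/e = 2.3172 V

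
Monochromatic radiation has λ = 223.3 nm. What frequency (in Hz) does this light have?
1.3426e+15 Hz

Using the wave equation: c = fλ

Solving for frequency:
f = c/λ = (3×10⁸ m/s) / (223.3×10⁻⁹ m)
f = 1.3426e+15 Hz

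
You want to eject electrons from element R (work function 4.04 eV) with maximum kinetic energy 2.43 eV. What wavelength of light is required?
191.63 nm

From Einstein's equation: KE_max = hc/λ - φ

Rearranging for λ:
hc/λ = KE_max + φ
λ = hc/(KE_max + φ)

Required photon energy:
E_photon = KE_max + φ = 2.43 + 4.04 = 6.47 eV

Required wavelength:
λ = hc/E_photon = (6.626×10⁻³⁴)(3×10⁸) / (6.47 × 1.602×10⁻¹⁹)
λ = 191.63 nm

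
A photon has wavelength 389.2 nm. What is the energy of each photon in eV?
3.1856 eV

Using E = hf = hc/λ:

E = hc/λ = (6.626×10⁻³⁴ J·s)(3×10⁸ m/s) / (389.2×10⁻⁹ m)
E = 3.1856 eV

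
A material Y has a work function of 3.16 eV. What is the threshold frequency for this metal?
7.6408e+14 Hz

The threshold frequency is when the photon energy equals the work function:
hf₀ = φ

Solving for f₀:
f₀ = φ/h = (3.16 eV × 1.602×10⁻¹⁹ J/eV) / (6.626×10⁻³⁴ J·s)
f₀ = 7.6408e+14 Hz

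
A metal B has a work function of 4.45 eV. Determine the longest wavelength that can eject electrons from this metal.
278.62 nm

The threshold wavelength is when the photon energy equals the work function:
hc/λ₀ = φ

Solving for λ₀:
λ₀ = hc/φ = (6.626×10⁻³⁴ J·s)(3×10⁸ m/s) / (4.45 eV × 1.602×10⁻¹⁹ J/eV)
λ₀ = 278.62 nm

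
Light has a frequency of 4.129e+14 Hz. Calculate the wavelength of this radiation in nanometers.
726.07 nm

Using the wave equation: c = fλ

Solving for wavelength:
λ = c/f = (3×10⁸ m/s) / (4.129e+14 Hz)
λ = 726.07 nm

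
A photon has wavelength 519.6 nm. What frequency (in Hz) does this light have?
5.7697e+14 Hz

Using the wave equation: c = fλ

Solving for frequency:
f = c/λ = (3×10⁸ m/s) / (519.6×10⁻⁹ m)
f = 5.7697e+14 Hz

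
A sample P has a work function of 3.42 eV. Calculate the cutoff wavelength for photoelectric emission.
362.53 nm

The threshold wavelength is when the photon energy equals the work function:
hc/λ₀ = φ

Solving for λ₀:
λ₀ = hc/φ = (6.626×10⁻³⁴ J·s)(3×10⁸ m/s) / (3.42 eV × 1.602×10⁻¹⁹ J/eV)
λ₀ = 362.53 nm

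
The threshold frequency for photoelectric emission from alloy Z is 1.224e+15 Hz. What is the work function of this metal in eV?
5.06 eV

At the threshold frequency, photon energy equals work function:
φ = hf₀

Calculating:
φ = (6.626×10⁻³⁴ J·s)(1.224e+15 Hz)
φ = 5.06 eV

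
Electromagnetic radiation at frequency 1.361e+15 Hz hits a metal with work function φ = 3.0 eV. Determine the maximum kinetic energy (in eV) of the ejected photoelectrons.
2.6286 eV

Using Einstein's photoelectric equation: KE_max = hf - φ

First, calculate the photon energy:
E_photon = hf = (6.626×10⁻³⁴ J·s)(1.361e+15 Hz)
E_photon = 5.6286 eV

Then, the maximum kinetic energy:
KE_max = E_photon - φ = 5.6286 eV - 3.0 eV = 2.6286 eV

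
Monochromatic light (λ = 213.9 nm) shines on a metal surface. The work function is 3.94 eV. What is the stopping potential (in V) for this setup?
1.8564 V

The stopping potential V_s satisfies: eV_s = KE_max

First, find KE_max using Einstein's equation:
E_photon = hc/λ = 5.7964 eV
KE_max = E_photon - φ = 5.7964 - 3.94 = 1.8564 eV

Since eV_s = KE_max:
V_s = KE_max/e = 1.8564 V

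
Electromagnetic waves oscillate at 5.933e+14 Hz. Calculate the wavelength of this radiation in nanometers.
505.30 nm

Using the wave equation: c = fλ

Solving for wavelength:
λ = c/f = (3×10⁸ m/s) / (5.933e+14 Hz)
λ = 505.30 nm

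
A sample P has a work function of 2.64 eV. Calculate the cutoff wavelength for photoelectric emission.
469.64 nm

The threshold wavelength is when the photon energy equals the work function:
hc/λ₀ = φ

Solving for λ₀:
λ₀ = hc/φ = (6.626×10⁻³⁴ J·s)(3×10⁸ m/s) / (2.64 eV × 1.602×10⁻¹⁹ J/eV)
λ₀ = 469.64 nm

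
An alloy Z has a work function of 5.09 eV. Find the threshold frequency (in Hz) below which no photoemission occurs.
1.2308e+15 Hz

The threshold frequency is when the photon energy equals the work function:
hf₀ = φ

Solving for f₀:
f₀ = φ/h = (5.09 eV × 1.602×10⁻¹⁹ J/eV) / (6.626×10⁻³⁴ J·s)
f₀ = 1.2308e+15 Hz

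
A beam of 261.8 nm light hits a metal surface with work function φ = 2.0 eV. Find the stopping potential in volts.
2.7358 V

The stopping potential V_s satisfies: eV_s = KE_max

First, find KE_max using Einstein's equation:
E_photon = hc/λ = 4.7358 eV
KE_max = E_photon - φ = 4.7358 - 2.0 = 2.7358 eV

Since eV_s = KE_max:
V_s = KE_max/e = 2.7358 V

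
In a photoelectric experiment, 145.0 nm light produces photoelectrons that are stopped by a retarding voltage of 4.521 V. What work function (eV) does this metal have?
4.03 eV

The stopping potential gives the maximum kinetic energy: KE_max = eV_s = 4.521 eV

From Einstein's photoelectric equation: KE_max = hc/λ - φ
Rearranging: φ = hc/λ - KE_max

Calculate photon energy:
E_photon = hc/λ = (6.626×10⁻³⁴ J·s)(3×10⁸ m/s) / (145.0×10⁻⁹ m) = 8.5506 eV

Therefore:
φ = 8.5506 - 4.521 = 4.03 eV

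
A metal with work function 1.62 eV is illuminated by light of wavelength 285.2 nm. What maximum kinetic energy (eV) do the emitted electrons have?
2.7273 eV

Using Einstein's photoelectric equation: KE_max = hf - φ = hc/λ - φ

First, calculate the photon energy:
E_photon = hc/λ = (6.626×10⁻³⁴ J·s)(3×10⁸ m/s) / (285.2×10⁻⁹ m)
E_photon = 4.3473 eV

Then, the maximum kinetic energy:
KE_max = E_photon - φ = 4.3473 eV - 1.62 eV = 2.7273 eV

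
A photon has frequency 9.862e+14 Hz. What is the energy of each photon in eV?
4.0786 eV

Using E = hf:

E = hf = (6.626×10⁻³⁴ J·s)(9.862e+14 Hz)
E = 4.0786 eV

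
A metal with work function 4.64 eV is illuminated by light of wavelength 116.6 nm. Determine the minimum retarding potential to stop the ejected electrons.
5.9933 V

The stopping potential V_s satisfies: eV_s = KE_max

First, find KE_max using Einstein's equation:
E_photon = hc/λ = 10.6333 eV
KE_max = E_photon - φ = 10.6333 - 4.64 = 5.9933 eV

Since eV_s = KE_max:
V_s = KE_max/e = 5.9933 V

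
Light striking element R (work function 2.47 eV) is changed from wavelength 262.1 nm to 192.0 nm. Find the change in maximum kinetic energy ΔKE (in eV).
1.7271 eV

Using Einstein's equation: KE_max = hc/λ - φ

For λ₁ = 262.1 nm:
KE₁ = hc/λ₁ - φ = 4.7304 - 2.47 = 2.2604 eV

For λ₂ = 192.0 nm:
KE₂ = hc/λ₂ - φ = 6.4575 - 2.47 = 3.9875 eV

Change in KE:
ΔKE = KE₂ - KE₁ = 3.9875 - 2.2604 = 1.7271 eV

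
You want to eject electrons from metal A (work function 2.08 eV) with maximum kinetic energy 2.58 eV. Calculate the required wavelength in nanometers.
266.06 nm

From Einstein's equation: KE_max = hc/λ - φ

Rearranging for λ:
hc/λ = KE_max + φ
λ = hc/(KE_max + φ)

Required photon energy:
E_photon = KE_max + φ = 2.58 + 2.08 = 4.66 eV

Required wavelength:
λ = hc/E_photon = (6.626×10⁻³⁴)(3×10⁸) / (4.66 × 1.602×10⁻¹⁹)
λ = 266.06 nm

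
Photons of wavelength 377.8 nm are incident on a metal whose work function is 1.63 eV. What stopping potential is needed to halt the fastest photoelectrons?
1.6517 V

The stopping potential V_s satisfies: eV_s = KE_max

First, find KE_max using Einstein's equation:
E_photon = hc/λ = 3.2817 eV
KE_max = E_photon - φ = 3.2817 - 1.63 = 1.6517 eV

Since eV_s = KE_max:
V_s = KE_max/e = 1.6517 V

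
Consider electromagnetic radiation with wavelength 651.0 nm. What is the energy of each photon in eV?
1.9045 eV

Using E = hf = hc/λ:

E = hc/λ = (6.626×10⁻³⁴ J·s)(3×10⁸ m/s) / (651.0×10⁻⁹ m)
E = 1.9045 eV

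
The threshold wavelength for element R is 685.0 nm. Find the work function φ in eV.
1.81 eV

At the threshold wavelength, photon energy equals work function:
φ = hc/λ₀

Calculating:
φ = (6.626×10⁻³⁴ J·s)(3×10⁸ m/s) / (685.0×10⁻⁹ m)
φ = 1.81 eV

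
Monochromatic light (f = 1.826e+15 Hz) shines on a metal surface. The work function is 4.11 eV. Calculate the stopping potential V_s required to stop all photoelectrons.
3.4417 V

The stopping potential V_s satisfies: eV_s = KE_max

First, find KE_max using Einstein's equation:
E_photon = hf = (6.626×10⁻³⁴ J·s)(1.826e+15 Hz) = 7.5517 eV
KE_max = E_photon - φ = 7.5517 - 4.11 = 3.4417 eV

Since eV_s = KE_max:
V_s = KE_max/e = 3.4417 V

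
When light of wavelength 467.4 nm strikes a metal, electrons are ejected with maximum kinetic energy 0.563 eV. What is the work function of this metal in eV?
2.09 eV

From Einstein's photoelectric equation: KE_max = hf - φ = hc/λ - φ

Rearranging for φ:
φ = hc/λ - KE_max

Calculate photon energy:
E_photon = hc/λ = 2.6526 eV

Therefore:
φ = 2.6526 - 0.563 = 2.09 eV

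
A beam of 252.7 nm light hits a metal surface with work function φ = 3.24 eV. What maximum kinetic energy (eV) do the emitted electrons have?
1.6664 eV

Using Einstein's photoelectric equation: KE_max = hf - φ = hc/λ - φ

First, calculate the photon energy:
E_photon = hc/λ = (6.626×10⁻³⁴ J·s)(3×10⁸ m/s) / (252.7×10⁻⁹ m)
E_photon = 4.9064 eV

Then, the maximum kinetic energy:
KE_max = E_photon - φ = 4.9064 eV - 3.24 eV = 1.6664 eV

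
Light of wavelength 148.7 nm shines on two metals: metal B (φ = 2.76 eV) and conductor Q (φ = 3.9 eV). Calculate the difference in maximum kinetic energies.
1.1400 eV

Using KE_max = hc/λ - φ for each metal:

Photon energy: E = hc/λ = 8.3379 eV

For metal B (φ₁ = 2.76 eV):
KE₁ = E - φ₁ = 8.3379 - 2.76 = 5.5779 eV

For conductor Q (φ₂ = 3.9 eV):
KE₂ = E - φ₂ = 8.3379 - 3.9 = 4.4379 eV

Difference:
ΔKE = KE₁ - KE₂ = 5.5779 - 4.4379 = 1.1400 eV

Note: The difference equals the difference in work functions: 3.9 - 2.76 = 1.14 eV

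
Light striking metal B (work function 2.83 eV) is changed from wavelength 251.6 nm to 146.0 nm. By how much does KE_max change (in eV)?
3.5642 eV

Using Einstein's equation: KE_max = hc/λ - φ

For λ₁ = 251.6 nm:
KE₁ = hc/λ₁ - φ = 4.9278 - 2.83 = 2.0978 eV

For λ₂ = 146.0 nm:
KE₂ = hc/λ₂ - φ = 8.4921 - 2.83 = 5.6621 eV

Change in KE:
ΔKE = KE₂ - KE₁ = 5.6621 - 2.0978 = 3.5642 eV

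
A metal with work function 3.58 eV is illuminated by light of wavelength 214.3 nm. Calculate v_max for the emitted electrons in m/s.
8.8081e+05 m/s

First, find the maximum kinetic energy:
E_photon = hc/λ = 5.7855 eV
KE_max = E_photon - φ = 5.7855 - 3.58 = 2.2055 eV

Convert to Joules: KE_max = 2.2055 × 1.602×10⁻¹⁹ J = 3.5337e-19 J

Then use KE = ½mv² to find velocity:
v = √(2·KE/m) = √(2 × 3.5337e-19 J / 9.109e-31 kg)
v = 8.8081e+05 m/s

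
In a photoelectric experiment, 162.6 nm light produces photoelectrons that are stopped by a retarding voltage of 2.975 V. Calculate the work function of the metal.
4.65 eV

The stopping potential gives the maximum kinetic energy: KE_max = eV_s = 2.975 eV

From Einstein's photoelectric equation: KE_max = hc/λ - φ
Rearranging: φ = hc/λ - KE_max

Calculate photon energy:
E_photon = hc/λ = (6.626×10⁻³⁴ J·s)(3×10⁸ m/s) / (162.6×10⁻⁹ m) = 7.6251 eV

Therefore:
φ = 7.6251 - 2.975 = 4.65 eV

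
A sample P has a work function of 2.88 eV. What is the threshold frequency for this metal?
6.9638e+14 Hz

The threshold frequency is when the photon energy equals the work function:
hf₀ = φ

Solving for f₀:
f₀ = φ/h = (2.88 eV × 1.602×10⁻¹⁹ J/eV) / (6.626×10⁻³⁴ J·s)
f₀ = 6.9638e+14 Hz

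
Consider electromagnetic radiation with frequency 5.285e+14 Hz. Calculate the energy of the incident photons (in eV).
2.1857 eV

Using E = hf:

E = hf = (6.626×10⁻³⁴ J·s)(5.285e+14 Hz)
E = 2.1857 eV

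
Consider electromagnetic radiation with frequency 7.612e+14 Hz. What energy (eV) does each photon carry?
3.1481 eV

Using E = hf:

E = hf = (6.626×10⁻³⁴ J·s)(7.612e+14 Hz)
E = 3.1481 eV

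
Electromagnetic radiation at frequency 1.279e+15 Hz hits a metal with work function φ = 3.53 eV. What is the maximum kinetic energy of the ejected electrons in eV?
1.7595 eV

Using Einstein's photoelectric equation: KE_max = hf - φ

First, calculate the photon energy:
E_photon = hf = (6.626×10⁻³⁴ J·s)(1.279e+15 Hz)
E_photon = 5.2895 eV

Then, the maximum kinetic energy:
KE_max = E_photon - φ = 5.2895 eV - 3.53 eV = 1.7595 eV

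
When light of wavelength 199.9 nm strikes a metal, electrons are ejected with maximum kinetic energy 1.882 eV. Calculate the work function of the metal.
4.32 eV

From Einstein's photoelectric equation: KE_max = hf - φ = hc/λ - φ

Rearranging for φ:
φ = hc/λ - KE_max

Calculate photon energy:
E_photon = hc/λ = 6.2023 eV

Therefore:
φ = 6.2023 - 1.882 = 4.32 eV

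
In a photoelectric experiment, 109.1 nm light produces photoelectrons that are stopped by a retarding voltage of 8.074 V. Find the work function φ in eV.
3.29 eV

The stopping potential gives the maximum kinetic energy: KE_max = eV_s = 8.074 eV

From Einstein's photoelectric equation: KE_max = hc/λ - φ
Rearranging: φ = hc/λ - KE_max

Calculate photon energy:
E_photon = hc/λ = (6.626×10⁻³⁴ J·s)(3×10⁸ m/s) / (109.1×10⁻⁹ m) = 11.3643 eV

Therefore:
φ = 11.3643 - 8.074 = 3.29 eV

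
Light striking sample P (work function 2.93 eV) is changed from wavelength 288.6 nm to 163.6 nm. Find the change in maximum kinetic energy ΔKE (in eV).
3.2824 eV

Using Einstein's equation: KE_max = hc/λ - φ

For λ₁ = 288.6 nm:
KE₁ = hc/λ₁ - φ = 4.2961 - 2.93 = 1.3661 eV

For λ₂ = 163.6 nm:
KE₂ = hc/λ₂ - φ = 7.5785 - 2.93 = 4.6485 eV

Change in KE:
ΔKE = KE₂ - KE₁ = 4.6485 - 1.3661 = 3.2824 eV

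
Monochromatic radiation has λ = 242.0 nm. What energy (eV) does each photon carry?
5.1233 eV

Using E = hf = hc/λ:

E = hc/λ = (6.626×10⁻³⁴ J·s)(3×10⁸ m/s) / (242.0×10⁻⁹ m)
E = 5.1233 eV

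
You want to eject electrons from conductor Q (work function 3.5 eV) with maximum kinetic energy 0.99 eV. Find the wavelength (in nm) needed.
276.13 nm

From Einstein's equation: KE_max = hc/λ - φ

Rearranging for λ:
hc/λ = KE_max + φ
λ = hc/(KE_max + φ)

Required photon energy:
E_photon = KE_max + φ = 0.99 + 3.5 = 4.49 eV

Required wavelength:
λ = hc/E_photon = (6.626×10⁻³⁴)(3×10⁸) / (4.49 × 1.602×10⁻¹⁹)
λ = 276.13 nm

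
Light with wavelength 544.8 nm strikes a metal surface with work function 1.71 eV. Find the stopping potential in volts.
0.5658 V

The stopping potential V_s satisfies: eV_s = KE_max

First, find KE_max using Einstein's equation:
E_photon = hc/λ = 2.2758 eV
KE_max = E_photon - φ = 2.2758 - 1.71 = 0.5658 eV

Since eV_s = KE_max:
V_s = KE_max/e = 0.5658 V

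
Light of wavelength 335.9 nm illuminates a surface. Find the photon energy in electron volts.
3.6911 eV

Using E = hf = hc/λ:

E = hc/λ = (6.626×10⁻³⁴ J·s)(3×10⁸ m/s) / (335.9×10⁻⁹ m)
E = 3.6911 eV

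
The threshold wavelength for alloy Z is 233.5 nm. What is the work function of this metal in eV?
5.31 eV

At the threshold wavelength, photon energy equals work function:
φ = hc/λ₀

Calculating:
φ = (6.626×10⁻³⁴ J·s)(3×10⁸ m/s) / (233.5×10⁻⁹ m)
φ = 5.31 eV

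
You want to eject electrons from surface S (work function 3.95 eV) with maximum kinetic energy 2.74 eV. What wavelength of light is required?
185.33 nm

From Einstein's equation: KE_max = hc/λ - φ

Rearranging for λ:
hc/λ = KE_max + φ
λ = hc/(KE_max + φ)

Required photon energy:
E_photon = KE_max + φ = 2.74 + 3.95 = 6.69 eV

Required wavelength:
λ = hc/E_photon = (6.626×10⁻³⁴)(3×10⁸) / (6.69 × 1.602×10⁻¹⁹)
λ = 185.33 nm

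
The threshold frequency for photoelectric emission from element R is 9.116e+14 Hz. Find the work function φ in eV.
3.77 eV

At the threshold frequency, photon energy equals work function:
φ = hf₀

Calculating:
φ = (6.626×10⁻³⁴ J·s)(9.116e+14 Hz)
φ = 3.77 eV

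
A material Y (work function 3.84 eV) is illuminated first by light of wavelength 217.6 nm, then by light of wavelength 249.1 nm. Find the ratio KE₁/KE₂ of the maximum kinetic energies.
1.6335

Using Einstein's equation: KE_max = hc/λ - φ

For λ₁ = 217.6 nm:
E₁ = hc/λ₁ = 5.6978 eV
KE₁ = E₁ - φ = 5.6978 - 3.84 = 1.8578 eV

For λ₂ = 249.1 nm:
E₂ = hc/λ₂ = 4.9773 eV
KE₂ = E₂ - φ = 4.9773 - 3.84 = 1.1373 eV

Ratio: KE₁/KE₂ = 1.8578/1.1373 = 1.6335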